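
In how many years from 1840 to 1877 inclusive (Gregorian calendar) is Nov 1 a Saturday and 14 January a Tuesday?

Check each year's weekday for Nov 1 and 14 January:
  1840: Sun/Tue  1841: Mon/Thu  1842: Tue/Fri  1843: Wed/Sat  1844: Fri/Sun  1845: Sat/Tue ✓  1846: Sun/Wed  1847: Mon/Thu  1848: Wed/Fri  1849: Thu/Sun  1850: Fri/Mon  1851: Sat/Tue ✓  1852: Mon/Wed  1853: Tue/Fri  …(10 more)…  1864: Tue/Thu  1865: Wed/Sat  1866: Thu/Sun  1867: Fri/Mon  1868: Sun/Tue  1869: Mon/Thu  1870: Tue/Fri  1871: Wed/Sat  1872: Fri/Sun  1873: Sat/Tue ✓  1874: Sun/Wed  1875: Mon/Thu  1876: Wed/Fri  1877: Thu/Sun
Both conditions hold in: 1845, 1851, 1862, 1873 — 4.

4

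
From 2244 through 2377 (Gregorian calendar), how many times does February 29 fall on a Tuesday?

Leap years in 2244–2377: 33 of them.
Feb 29 weekday advances by 5 (mod 7) from one leap year to the next four years later (or differs when a century non-leap intervenes).
Leap-day weekdays: 2244:Thu 2248:Tue✓ 2252:Sun 2256:Fri 2260:Wed 2264:Mon 2268:Sat 2272:Thu 2276:Tue✓ 2280:Sun 2284:Fri 2288:Wed 2292:Mon …(7 more)… 2328:Wed 2332:Mon 2336:Sat 2340:Thu 2344:Tue✓ 2348:Sun 2352:Fri 2356:Wed 2360:Mon 2364:Sat 2368:Thu 2372:Tue✓ 2376:Sun
Tuesday: 2248, 2276, 2316, 2344, 2372 → 5.

5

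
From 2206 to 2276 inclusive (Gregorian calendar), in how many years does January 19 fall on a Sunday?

Track January 19's weekday year by year (advancing +1, or +2 across a Feb 29):
  2206: Sun ✓  2207: Mon (+1)  2208: Tue (+1)  2209: Thu (+2)  2210: Fri (+1)
  2211: Sat (+1)  2212: Sun (+1) ✓  2213: Tue (+2)  2214: Wed (+1)  2215: Thu (+1)
  2216: Fri (+1)  2217: Sun (+2) ✓  2218: Mon (+1)  2219: Tue (+1)  … (43 more years) …
  2263: Mon (+1)  2264: Tue (+1)  2265: Thu (+2)  2266: Fri (+1)  2267: Sat (+1)
  2268: Sun (+1) ✓  2269: Tue (+2)  2270: Wed (+1)  2271: Thu (+1)  2272: Fri (+1)
  2273: Sun (+2) ✓  2274: Mon (+1)  2275: Tue (+1)  2276: Wed (+1)
Sunday years: 2206, 2212, 2217, 2223, 2234, 2240, 2245, 2251, 2262, 2268, 2273 — 11 in total.

11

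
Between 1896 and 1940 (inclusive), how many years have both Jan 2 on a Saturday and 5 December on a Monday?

2

Check each year's weekday for Jan 2 and 5 December:
  1896: Thu/Sat  1897: Sat/Sun  1898: Sun/Mon  1899: Mon/Tue  1900: Tue/Wed  1901: Wed/Thu  1902: Thu/Fri  1903: Fri/Sat  1904: Sat/Mon ✓  1905: Mon/Tue  1906: Tue/Wed  1907: Wed/Thu  1908: Thu/Sat  1909: Sat/Sun  …(17 more)…  1927: Sun/Mon  1928: Mon/Wed  1929: Wed/Thu  1930: Thu/Fri  1931: Fri/Sat  1932: Sat/Mon ✓  1933: Mon/Tue  1934: Tue/Wed  1935: Wed/Thu  1936: Thu/Sat  1937: Sat/Sun  1938: Sun/Mon  1939: Mon/Tue  1940: Tue/Thu
Both conditions hold in: 1904, 1932 — 2.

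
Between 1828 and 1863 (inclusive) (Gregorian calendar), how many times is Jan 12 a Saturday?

6

Track Jan 12's weekday year by year (advancing +1, or +2 across a Feb 29):
  1828: Sat ✓  1829: Mon (+2)  1830: Tue (+1)  1831: Wed (+1)  1832: Thu (+1)
  1833: Sat (+2) ✓  1834: Sun (+1)  1835: Mon (+1)  1836: Tue (+1)  1837: Thu (+2)
  1838: Fri (+1)  1839: Sat (+1) ✓  1840: Sun (+1)  1841: Tue (+2)  … (8 more years) …
  1850: Sat (+1) ✓  1851: Sun (+1)  1852: Mon (+1)  1853: Wed (+2)  1854: Thu (+1)
  1855: Fri (+1)  1856: Sat (+1) ✓  1857: Mon (+2)  1858: Tue (+1)  1859: Wed (+1)
  1860: Thu (+1)  1861: Sat (+2) ✓  1862: Sun (+1)  1863: Mon (+1)
Saturday years: 1828, 1833, 1839, 1850, 1856, 1861 — 6 in total.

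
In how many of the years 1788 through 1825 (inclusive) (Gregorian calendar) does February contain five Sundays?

1

February has 28 days (29 in leap years); it has five Sundays when Sunday falls among the first (month-length − 28) days — i.e. when February 1 is Sunday in a leap year (never in a common year).
February 1 by year: 1788:Fri 1789:Sun 1790:Mon 1791:Tue 1792:Wed 1793:Fri 1794:Sat 1795:Sun 1796:Mon 1797:Wed 1798:Thu 1799:Fri 1800:Sat 1801:Sun 1802:Mon …(8 more)… 1811:Fri 1812:Sat 1813:Mon 1814:Tue 1815:Wed 1816:Thu 1817:Sat 1818:Sun 1819:Mon 1820:Tue 1821:Thu 1822:Fri 1823:Sat 1824:Sun✓ 1825:Tue
Years with five Sundays: 1824 → 1.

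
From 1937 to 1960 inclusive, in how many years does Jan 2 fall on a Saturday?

4

Track Jan 2's weekday year by year (advancing +1, or +2 across a Feb 29):
  1937: Sat ✓  1938: Sun (+1)  1939: Mon (+1)  1940: Tue (+1)  1941: Thu (+2)
  1942: Fri (+1)  1943: Sat (+1) ✓  1944: Sun (+1)  1945: Tue (+2)  1946: Wed (+1)
  1947: Thu (+1)  1948: Fri (+1)  1949: Sun (+2)  1950: Mon (+1)  1951: Tue (+1)
  1952: Wed (+1)  1953: Fri (+2)  1954: Sat (+1) ✓  1955: Sun (+1)  1956: Mon (+1)
  1957: Wed (+2)  1958: Thu (+1)  1959: Fri (+1)  1960: Sat (+1) ✓
Saturday years: 1937, 1943, 1954, 1960 — 4 in total.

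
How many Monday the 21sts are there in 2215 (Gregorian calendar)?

Check the 21st of each month of 2215: Jan 21: Sat, Feb 21: Tue, Mar 21: Tue, Apr 21: Fri, May 21: Sun, Jun 21: Wed, Jul 21: Fri, Aug 21: Mon, Sep 21: Thu, Oct 21: Sat, Nov 21: Tue, Dec 21: Thu.
Monday occurs in August — 1 month.

1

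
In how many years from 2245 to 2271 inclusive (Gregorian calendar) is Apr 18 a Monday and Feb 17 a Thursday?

3

Check each year's weekday for Apr 18 and Feb 17:
  2245: Fri/Mon  2246: Sat/Tue  2247: Sun/Wed  2248: Tue/Thu  2249: Wed/Sat  2250: Thu/Sun  2251: Fri/Mon  2252: Sun/Tue  2253: Mon/Thu ✓  2254: Tue/Fri  2255: Wed/Sat  2256: Fri/Sun  2257: Sat/Tue  2258: Sun/Wed  2259: Mon/Thu ✓  2260: Wed/Fri  2261: Thu/Sun  2262: Fri/Mon  2263: Sat/Tue  2264: Mon/Wed  2265: Tue/Fri  2266: Wed/Sat  2267: Thu/Sun  2268: Sat/Mon  2269: Sun/Wed  2270: Mon/Thu ✓  2271: Tue/Fri
Both conditions hold in: 2253, 2259, 2270 — 3.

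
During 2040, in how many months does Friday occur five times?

A month of length L has five Fridays iff its first Friday is on day ≤ L−28 (so day 1–3 in a 31-day month, 1–2 in a 30-day month, day 1 in a leap February).
Checking each month of 2040: Jan starts Sun (31d); Feb starts Wed (29d); Mar starts Thu (31d) ✓; Apr starts Sun (30d); May starts Tue (31d); Jun starts Fri (30d) ✓; Jul starts Sun (31d); Aug starts Wed (31d) ✓; Sep starts Sat (30d); Oct starts Mon (31d); Nov starts Thu (30d) ✓; Dec starts Sat (31d).
Five-Friday months: March, June, August, November → 4.

4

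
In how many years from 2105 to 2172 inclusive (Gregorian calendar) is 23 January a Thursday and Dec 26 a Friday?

Check each year's weekday for 23 January and Dec 26:
  2105: Fri/Sat  2106: Sat/Sun  2107: Sun/Mon  2108: Mon/Wed  2109: Wed/Thu  2110: Thu/Fri ✓  2111: Fri/Sat  2112: Sat/Mon  2113: Mon/Tue  2114: Tue/Wed  2115: Wed/Thu  2116: Thu/Sat  2117: Sat/Sun  2118: Sun/Mon  …(40 more)…  2159: Tue/Wed  2160: Wed/Fri  2161: Fri/Sat  2162: Sat/Sun  2163: Sun/Mon  2164: Mon/Wed  2165: Wed/Thu  2166: Thu/Fri ✓  2167: Fri/Sat  2168: Sat/Mon  2169: Mon/Tue  2170: Tue/Wed  2171: Wed/Thu  2172: Thu/Sat
Both conditions hold in: 2110, 2121, 2127, 2138, 2149, 2155, 2166 — 7.

7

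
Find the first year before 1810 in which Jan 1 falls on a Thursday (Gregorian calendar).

Jan 1 advances by 2 weekdays after a leap year and by 1 after a common year.
1810: Jan 1 is Monday.
1809: Sunday
1808: Friday (leap)
1807: Thursday
1807 begins on a Thursday

1807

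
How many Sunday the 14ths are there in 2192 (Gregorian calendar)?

Check the 14th of each month of 2192: Jan 14: Sat, Feb 14: Tue, Mar 14: Wed, Apr 14: Sat, May 14: Mon, Jun 14: Thu, Jul 14: Sat, Aug 14: Tue, Sep 14: Fri, Oct 14: Sun, Nov 14: Wed, Dec 14: Fri.
Sunday occurs in October — 1 month.

1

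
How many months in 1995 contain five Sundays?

A month of length L has five Sundays iff its first Sunday is on day ≤ L−28 (so day 1–3 in a 31-day month, 1–2 in a 30-day month, day 1 in a leap February).
Checking each month of 1995: Jan starts Sun (31d) ✓; Feb starts Wed (28d); Mar starts Wed (31d); Apr starts Sat (30d) ✓; May starts Mon (31d); Jun starts Thu (30d); Jul starts Sat (31d) ✓; Aug starts Tue (31d); Sep starts Fri (30d); Oct starts Sun (31d) ✓; Nov starts Wed (30d); Dec starts Fri (31d) ✓.
Five-Sunday months: January, April, July, October, December → 5.

5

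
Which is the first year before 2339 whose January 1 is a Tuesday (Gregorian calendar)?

Jan 1 advances by 2 weekdays after a leap year and by 1 after a common year.
2339: Jan 1 is Sunday.
2338: Saturday
2337: Friday
2336: Wednesday (leap)
2335: Tuesday
2335 begins on a Tuesday

2335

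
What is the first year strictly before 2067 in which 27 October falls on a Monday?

From one year to the next, a fixed date's weekday advances by 1, or by 2 when a Feb 29 lies between the two dates.
2067: October 27 is Thursday.
2066: Wednesday (−1)
2065: Tuesday (−1)
2064: Monday (−1)
27 October falls on a Monday in 2064.

2064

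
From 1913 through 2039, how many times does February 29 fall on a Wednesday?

4

Leap years in 1913–2039: 31 of them.
Feb 29 weekday advances by 5 (mod 7) from one leap year to the next four years later (or differs when a century non-leap intervenes).
Leap-day weekdays: 1916:Tue 1920:Sun 1924:Fri 1928:Wed✓ 1932:Mon 1936:Sat 1940:Thu 1944:Tue 1948:Sun 1952:Fri 1956:Wed✓ 1960:Mon 1964:Sat …(5 more)… 1988:Mon 1992:Sat 1996:Thu 2000:Tue 2004:Sun 2008:Fri 2012:Wed✓ 2016:Mon 2020:Sat 2024:Thu 2028:Tue 2032:Sun 2036:Fri
Wednesday: 1928, 1956, 1984, 2012 → 4.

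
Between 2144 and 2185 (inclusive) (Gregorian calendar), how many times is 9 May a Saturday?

6

Track 9 May's weekday year by year (advancing +1, or +2 across a Feb 29):
  2144: Sat ✓  2145: Sun (+1)  2146: Mon (+1)  2147: Tue (+1)  2148: Thu (+2)
  2149: Fri (+1)  2150: Sat (+1) ✓  2151: Sun (+1)  2152: Tue (+2)  2153: Wed (+1)
  2154: Thu (+1)  2155: Fri (+1)  2156: Sun (+2)  2157: Mon (+1)  … (14 more years) …
  2172: Sat (+2) ✓  2173: Sun (+1)  2174: Mon (+1)  2175: Tue (+1)  2176: Thu (+2)
  2177: Fri (+1)  2178: Sat (+1) ✓  2179: Sun (+1)  2180: Tue (+2)  2181: Wed (+1)
  2182: Thu (+1)  2183: Fri (+1)  2184: Sun (+2)  2185: Mon (+1)
Saturday years: 2144, 2150, 2161, 2167, 2172, 2178 — 6 in total.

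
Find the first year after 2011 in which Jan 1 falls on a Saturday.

Jan 1 advances by 2 weekdays after a leap year and by 1 after a common year.
2011: Jan 1 is Saturday.
2012: Sunday (leap)
2013: Tuesday
2014: Wednesday
2015: Thursday
2016: Friday (leap)
2017: Sunday
2018: Monday
2019: Tuesday
2020: Wednesday (leap)
2021: Friday
2022: Saturday
2022 begins on a Saturday

2022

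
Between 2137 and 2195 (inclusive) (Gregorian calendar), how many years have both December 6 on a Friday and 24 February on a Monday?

0

Check each year's weekday for December 6 and 24 February:
  2137: Fri/Sun  2138: Sat/Mon  2139: Sun/Tue  2140: Tue/Wed  2141: Wed/Fri  2142: Thu/Sat  2143: Fri/Sun  2144: Sun/Mon  2145: Mon/Wed  2146: Tue/Thu  2147: Wed/Fri  2148: Fri/Sat  2149: Sat/Mon  2150: Sun/Tue  …(31 more)…  2182: Fri/Sun  2183: Sat/Mon  2184: Mon/Tue  2185: Tue/Thu  2186: Wed/Fri  2187: Thu/Sat  2188: Sat/Sun  2189: Sun/Tue  2190: Mon/Wed  2191: Tue/Thu  2192: Thu/Fri  2193: Fri/Sun  2194: Sat/Mon  2195: Sun/Tue
Both conditions hold in: no year — 0.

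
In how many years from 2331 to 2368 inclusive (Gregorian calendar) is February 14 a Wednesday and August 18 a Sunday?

Check each year's weekday for February 14 and August 18:
  2331: Sat/Tue  2332: Sun/Thu  2333: Tue/Fri  2334: Wed/Sat  2335: Thu/Sun  2336: Fri/Tue  2337: Sun/Wed  2338: Mon/Thu  2339: Tue/Fri  2340: Wed/Sun ✓  2341: Fri/Mon  2342: Sat/Tue  2343: Sun/Wed  2344: Mon/Fri  …(10 more)…  2355: Mon/Thu  2356: Tue/Sat  2357: Thu/Sun  2358: Fri/Mon  2359: Sat/Tue  2360: Sun/Thu  2361: Tue/Fri  2362: Wed/Sat  2363: Thu/Sun  2364: Fri/Tue  2365: Sun/Wed  2366: Mon/Thu  2367: Tue/Fri  2368: Wed/Sun ✓
Both conditions hold in: 2340, 2368 — 2.

2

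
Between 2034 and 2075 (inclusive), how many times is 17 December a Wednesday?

6

Track 17 December's weekday year by year (advancing +1, or +2 across a Feb 29):
  2034: Sun  2035: Mon (+1)  2036: Wed (+2) ✓  2037: Thu (+1)  2038: Fri (+1)
  2039: Sat (+1)  2040: Mon (+2)  2041: Tue (+1)  2042: Wed (+1) ✓  2043: Thu (+1)
  2044: Sat (+2)  2045: Sun (+1)  2046: Mon (+1)  2047: Tue (+1)  … (14 more years) …
  2062: Sun (+1)  2063: Mon (+1)  2064: Wed (+2) ✓  2065: Thu (+1)  2066: Fri (+1)
  2067: Sat (+1)  2068: Mon (+2)  2069: Tue (+1)  2070: Wed (+1) ✓  2071: Thu (+1)
  2072: Sat (+2)  2073: Sun (+1)  2074: Mon (+1)  2075: Tue (+1)
Wednesday years: 2036, 2042, 2053, 2059, 2064, 2070 — 6 in total.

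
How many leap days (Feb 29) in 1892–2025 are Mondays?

6

Leap years in 1892–2025: 33 of them.
Feb 29 weekday advances by 5 (mod 7) from one leap year to the next four years later (or differs when a century non-leap intervenes).
Leap-day weekdays: 1892:Mon✓ 1896:Sat 1904:Mon✓ 1908:Sat 1912:Thu 1916:Tue 1920:Sun 1924:Fri 1928:Wed 1932:Mon✓ 1936:Sat 1940:Thu 1944:Tue …(7 more)… 1976:Sun 1980:Fri 1984:Wed 1988:Mon✓ 1992:Sat 1996:Thu 2000:Tue 2004:Sun 2008:Fri 2012:Wed 2016:Mon✓ 2020:Sat 2024:Thu
Monday: 1892, 1904, 1932, 1960, 1988, 2016 → 6.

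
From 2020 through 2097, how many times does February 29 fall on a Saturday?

3

Leap years in 2020–2097: 20 of them.
Feb 29 weekday advances by 5 (mod 7) from one leap year to the next four years later (or differs when a century non-leap intervenes).
Leap-day weekdays: 2020:Sat✓ 2024:Thu 2028:Tue 2032:Sun 2036:Fri 2040:Wed 2044:Mon 2048:Sat✓ 2052:Thu 2056:Tue 2060:Sun 2064:Fri 2068:Wed 2072:Mon 2076:Sat✓ 2080:Thu 2084:Tue 2088:Sun 2092:Fri 2096:Wed
Saturday: 2020, 2048, 2076 → 3.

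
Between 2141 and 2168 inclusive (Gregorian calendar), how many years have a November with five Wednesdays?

November has 30 days; it has five Wednesdays when Wednesday falls among the first (month-length − 28) days — i.e. when November 1 is one of Wednesday/Tuesday.
November 1 by year: 2141:Wed✓ 2142:Thu 2143:Fri 2144:Sun 2145:Mon 2146:Tue✓ 2147:Wed✓ 2148:Fri 2149:Sat 2150:Sun 2151:Mon 2152:Wed✓ 2153:Thu 2154:Fri 2155:Sat 2156:Mon 2157:Tue✓ 2158:Wed✓ 2159:Thu 2160:Sat 2161:Sun 2162:Mon 2163:Tue✓ 2164:Thu 2165:Fri 2166:Sat 2167:Sun 2168:Tue✓
Years with five Wednesdays: 2141, 2146, 2147, 2152, 2157, 2158, 2163, 2168 → 8.

8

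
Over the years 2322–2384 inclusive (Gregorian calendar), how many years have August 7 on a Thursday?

Track August 7's weekday year by year (advancing +1, or +2 across a Feb 29):
  2322: Mon  2323: Tue (+1)  2324: Thu (+2) ✓  2325: Fri (+1)  2326: Sat (+1)
  2327: Sun (+1)  2328: Tue (+2)  2329: Wed (+1)  2330: Thu (+1) ✓  2331: Fri (+1)
  2332: Sun (+2)  2333: Mon (+1)  2334: Tue (+1)  2335: Wed (+1)  … (35 more years) …
  2371: Sat (+1)  2372: Mon (+2)  2373: Tue (+1)  2374: Wed (+1)  2375: Thu (+1) ✓
  2376: Sat (+2)  2377: Sun (+1)  2378: Mon (+1)  2379: Tue (+1)  2380: Thu (+2) ✓
  2381: Fri (+1)  2382: Sat (+1)  2383: Sun (+1)  2384: Tue (+2)
Thursday years: 2324, 2330, 2341, 2347, 2352, 2358, 2369, 2375, 2380 — 9 in total.

9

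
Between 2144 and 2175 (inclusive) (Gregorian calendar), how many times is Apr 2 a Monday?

4

Track Apr 2's weekday year by year (advancing +1, or +2 across a Feb 29):
  2144: Thu  2145: Fri (+1)  2146: Sat (+1)  2147: Sun (+1)  2148: Tue (+2)
  2149: Wed (+1)  2150: Thu (+1)  2151: Fri (+1)  2152: Sun (+2)  2153: Mon (+1) ✓
  2154: Tue (+1)  2155: Wed (+1)  2156: Fri (+2)  2157: Sat (+1)  … (4 more years) …
  2162: Fri (+1)  2163: Sat (+1)  2164: Mon (+2) ✓  2165: Tue (+1)  2166: Wed (+1)
  2167: Thu (+1)  2168: Sat (+2)  2169: Sun (+1)  2170: Mon (+1) ✓  2171: Tue (+1)
  2172: Thu (+2)  2173: Fri (+1)  2174: Sat (+1)  2175: Sun (+1)
Monday years: 2153, 2159, 2164, 2170 — 4 in total.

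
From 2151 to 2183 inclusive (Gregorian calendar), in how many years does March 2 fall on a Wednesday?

4

Track March 2's weekday year by year (advancing +1, or +2 across a Feb 29):
  2151: Tue  2152: Thu (+2)  2153: Fri (+1)  2154: Sat (+1)  2155: Sun (+1)
  2156: Tue (+2)  2157: Wed (+1) ✓  2158: Thu (+1)  2159: Fri (+1)  2160: Sun (+2)
  2161: Mon (+1)  2162: Tue (+1)  2163: Wed (+1) ✓  2164: Fri (+2)  … (5 more years) …
  2170: Fri (+1)  2171: Sat (+1)  2172: Mon (+2)  2173: Tue (+1)  2174: Wed (+1) ✓
  2175: Thu (+1)  2176: Sat (+2)  2177: Sun (+1)  2178: Mon (+1)  2179: Tue (+1)
  2180: Thu (+2)  2181: Fri (+1)  2182: Sat (+1)  2183: Sun (+1)
Wednesday years: 2157, 2163, 2168, 2174 — 4 in total.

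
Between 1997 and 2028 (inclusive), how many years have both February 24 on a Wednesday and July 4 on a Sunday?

Check each year's weekday for February 24 and July 4:
  1997: Mon/Fri  1998: Tue/Sat  1999: Wed/Sun ✓  2000: Thu/Tue  2001: Sat/Wed  2002: Sun/Thu  2003: Mon/Fri  2004: Tue/Sun  2005: Thu/Mon  2006: Fri/Tue  2007: Sat/Wed  2008: Sun/Fri  2009: Tue/Sat  2010: Wed/Sun ✓  …(4 more)…  2015: Tue/Sat  2016: Wed/Mon  2017: Fri/Tue  2018: Sat/Wed  2019: Sun/Thu  2020: Mon/Sat  2021: Wed/Sun ✓  2022: Thu/Mon  2023: Fri/Tue  2024: Sat/Thu  2025: Mon/Fri  2026: Tue/Sat  2027: Wed/Sun ✓  2028: Thu/Tue
Both conditions hold in: 1999, 2010, 2021, 2027 — 4.

4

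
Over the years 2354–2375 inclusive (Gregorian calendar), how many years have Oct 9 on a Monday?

3

Track Oct 9's weekday year by year (advancing +1, or +2 across a Feb 29):
  2354: Sat  2355: Sun (+1)  2356: Tue (+2)  2357: Wed (+1)  2358: Thu (+1)
  2359: Fri (+1)  2360: Sun (+2)  2361: Mon (+1) ✓  2362: Tue (+1)  2363: Wed (+1)
  2364: Fri (+2)  2365: Sat (+1)  2366: Sun (+1)  2367: Mon (+1) ✓  2368: Wed (+2)
  2369: Thu (+1)  2370: Fri (+1)  2371: Sat (+1)  2372: Mon (+2) ✓  2373: Tue (+1)
  2374: Wed (+1)  2375: Thu (+1)
Monday years: 2361, 2367, 2372 — 3 in total.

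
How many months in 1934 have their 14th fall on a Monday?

Check the 14th of each month of 1934: Jan 14: Sun, Feb 14: Wed, Mar 14: Wed, Apr 14: Sat, May 14: Mon, Jun 14: Thu, Jul 14: Sat, Aug 14: Tue, Sep 14: Fri, Oct 14: Sun, Nov 14: Wed, Dec 14: Fri.
Monday occurs in May — 1 month.

1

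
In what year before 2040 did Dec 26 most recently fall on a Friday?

2036

From one year to the next, a fixed date's weekday advances by 1, or by 2 when a Feb 29 lies between the two dates.
2040: December 26 is Wednesday.
2039: Monday (−2)
2038: Sunday (−1)
2037: Saturday (−1)
2036: Friday (−1)
Dec 26 falls on a Friday in 2036.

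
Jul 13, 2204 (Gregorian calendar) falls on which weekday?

January 1, 2204 is a Sunday.
July 13 is day 195 of the year, i.e. 194 days after Jan 1.
194 mod 7 = 5, so advance 5 weekdays from Sunday: Friday.

Friday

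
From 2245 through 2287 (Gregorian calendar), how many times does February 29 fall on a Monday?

1

Leap years in 2245–2287: 10 of them.
Feb 29 weekday advances by 5 (mod 7) from one leap year to the next four years later (or differs when a century non-leap intervenes).
Leap-day weekdays: 2248:Tue 2252:Sun 2256:Fri 2260:Wed 2264:Mon✓ 2268:Sat 2272:Thu 2276:Tue 2280:Sun 2284:Fri
Monday: 2264 → 1.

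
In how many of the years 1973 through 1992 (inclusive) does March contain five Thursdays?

March has 31 days; it has five Thursdays when Thursday falls among the first (month-length − 28) days — i.e. when March 1 is one of Thursday/Wednesday/Tuesday.
March 1 by year: 1973:Thu✓ 1974:Fri 1975:Sat 1976:Mon 1977:Tue✓ 1978:Wed✓ 1979:Thu✓ 1980:Sat 1981:Sun 1982:Mon 1983:Tue✓ 1984:Thu✓ 1985:Fri 1986:Sat 1987:Sun 1988:Tue✓ 1989:Wed✓ 1990:Thu✓ 1991:Fri 1992:Sun
Years with five Thursdays: 1973, 1977, 1978, 1979, 1983, 1984, 1988, 1989, 1990 → 9.

9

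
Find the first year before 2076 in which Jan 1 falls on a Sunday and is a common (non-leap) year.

Jan 1 advances by 2 weekdays after a leap year and by 1 after a common year.
2076: Jan 1 is Wednesday (leap).
2075: Tuesday
2074: Monday
2073: Sunday
2073 begins on a Sunday and is a common year.

2073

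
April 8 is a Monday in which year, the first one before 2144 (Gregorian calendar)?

From one year to the next, a fixed date's weekday advances by 1, or by 2 when a Feb 29 lies between the two dates.
2144: April 8 is Wednesday.
2143: Monday (−2)
April 8 falls on a Monday in 2143.

2143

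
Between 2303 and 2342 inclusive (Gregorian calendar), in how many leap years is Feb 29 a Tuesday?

1

Leap years in 2303–2342: 10 of them.
Feb 29 weekday advances by 5 (mod 7) from one leap year to the next four years later (or differs when a century non-leap intervenes).
Leap-day weekdays: 2304:Mon 2308:Sat 2312:Thu 2316:Tue✓ 2320:Sun 2324:Fri 2328:Wed 2332:Mon 2336:Sat 2340:Thu
Tuesday: 2316 → 1.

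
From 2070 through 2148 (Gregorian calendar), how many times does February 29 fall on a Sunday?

2

Leap years in 2070–2148: 19 of them.
Feb 29 weekday advances by 5 (mod 7) from one leap year to the next four years later (or differs when a century non-leap intervenes).
Leap-day weekdays: 2072:Mon 2076:Sat 2080:Thu 2084:Tue 2088:Sun✓ 2092:Fri 2096:Wed 2104:Fri 2108:Wed 2112:Mon 2116:Sat 2120:Thu 2124:Tue 2128:Sun✓ 2132:Fri 2136:Wed 2140:Mon 2144:Sat 2148:Thu
Sunday: 2088, 2128 → 2.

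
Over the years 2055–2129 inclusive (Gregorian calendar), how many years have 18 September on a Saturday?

12

Track 18 September's weekday year by year (advancing +1, or +2 across a Feb 29):
  2055: Sat ✓  2056: Mon (+2)  2057: Tue (+1)  2058: Wed (+1)  2059: Thu (+1)
  2060: Sat (+2) ✓  2061: Sun (+1)  2062: Mon (+1)  2063: Tue (+1)  2064: Thu (+2)
  2065: Fri (+1)  2066: Sat (+1) ✓  2067: Sun (+1)  2068: Tue (+2)  … (47 more years) …
  2116: Fri (+2)  2117: Sat (+1) ✓  2118: Sun (+1)  2119: Mon (+1)  2120: Wed (+2)
  2121: Thu (+1)  2122: Fri (+1)  2123: Sat (+1) ✓  2124: Mon (+2)  2125: Tue (+1)
  2126: Wed (+1)  2127: Thu (+1)  2128: Sat (+2) ✓  2129: Sun (+1)
Saturday years: 2055, 2060, 2066, 2077, 2083, 2088, 2094, 2100, 2106, 2117, 2123, 2128 — 12 in total.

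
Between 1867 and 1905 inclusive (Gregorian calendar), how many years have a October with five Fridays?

October has 31 days; it has five Fridays when Friday falls among the first (month-length − 28) days — i.e. when October 1 is one of Friday/Thursday/Wednesday.
October 1 by year: 1867:Tue 1868:Thu✓ 1869:Fri✓ 1870:Sat 1871:Sun 1872:Tue 1873:Wed✓ 1874:Thu✓ 1875:Fri✓ 1876:Sun 1877:Mon 1878:Tue 1879:Wed✓ 1880:Fri✓ 1881:Sat …(9 more)… 1891:Thu✓ 1892:Sat 1893:Sun 1894:Mon 1895:Tue 1896:Thu✓ 1897:Fri✓ 1898:Sat 1899:Sun 1900:Mon 1901:Tue 1902:Wed✓ 1903:Thu✓ 1904:Sat 1905:Sun
Years with five Fridays: 1868, 1869, 1873, 1874, 1875, 1879, 1880, 1884, 1885, 1886, 1890, 1891, 1896, 1897, 1902, 1903 → 16.

16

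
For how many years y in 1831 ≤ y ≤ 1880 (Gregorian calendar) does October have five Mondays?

21

October has 31 days; it has five Mondays when Monday falls among the first (month-length − 28) days — i.e. when October 1 is one of Monday/Sunday/Saturday.
October 1 by year: 1831:Sat✓ 1832:Mon✓ 1833:Tue 1834:Wed 1835:Thu 1836:Sat✓ 1837:Sun✓ 1838:Mon✓ 1839:Tue 1840:Thu 1841:Fri 1842:Sat✓ 1843:Sun✓ 1844:Tue 1845:Wed …(20 more)… 1866:Mon✓ 1867:Tue 1868:Thu 1869:Fri 1870:Sat✓ 1871:Sun✓ 1872:Tue 1873:Wed 1874:Thu 1875:Fri 1876:Sun✓ 1877:Mon✓ 1878:Tue 1879:Wed 1880:Fri
Years with five Mondays: 1831, 1832, 1836, 1837, 1838, 1842, 1843, 1848, 1849, 1853, 1854, 1855, 1859, 1860, 1864, 1865, 1866, 1870, 1871, 1876, 1877 → 21.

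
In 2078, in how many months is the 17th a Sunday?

2

Check the 17th of each month of 2078: Jan 17: Mon, Feb 17: Thu, Mar 17: Thu, Apr 17: Sun, May 17: Tue, Jun 17: Fri, Jul 17: Sun, Aug 17: Wed, Sep 17: Sat, Oct 17: Mon, Nov 17: Thu, Dec 17: Sat.
Sunday occurs in April, July — 2 months.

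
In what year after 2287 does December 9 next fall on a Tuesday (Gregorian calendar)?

2290

From one year to the next, a fixed date's weekday advances by 1, or by 2 when a Feb 29 lies between the two dates.
2287: December 9 is Friday.
2288: Sunday (+2)
2289: Monday (+1)
2290: Tuesday (+1)
December 9 falls on a Tuesday in 2290.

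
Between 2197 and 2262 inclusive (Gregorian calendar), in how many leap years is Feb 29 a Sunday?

2

Leap years in 2197–2262: 15 of them.
Feb 29 weekday advances by 5 (mod 7) from one leap year to the next four years later (or differs when a century non-leap intervenes).
Leap-day weekdays: 2204:Wed 2208:Mon 2212:Sat 2216:Thu 2220:Tue 2224:Sun✓ 2228:Fri 2232:Wed 2236:Mon 2240:Sat 2244:Thu 2248:Tue 2252:Sun✓ 2256:Fri 2260:Wed
Sunday: 2224, 2252 → 2.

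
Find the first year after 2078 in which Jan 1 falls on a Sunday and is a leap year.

Jan 1 advances by 2 weekdays after a leap year and by 1 after a common year.
2078: Jan 1 is Saturday.
2079: Sunday
2080: Monday (leap)
2081: Wednesday
2082: Thursday
2083: Friday
2084: Saturday (leap)
2085: Monday
2086: Tuesday
2087: Wednesday
2088: Thursday (leap)
2089: Saturday
2090: Sunday
2091: Monday
2092: Tuesday (leap)
2093: Thursday
2094: Friday
2095: Saturday
2096: Sunday (leap)
2096 begins on a Sunday and is a leap year.

2096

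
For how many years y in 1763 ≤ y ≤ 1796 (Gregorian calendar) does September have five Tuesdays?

10

September has 30 days; it has five Tuesdays when Tuesday falls among the first (month-length − 28) days — i.e. when September 1 is one of Tuesday/Monday.
September 1 by year: 1763:Thu 1764:Sat 1765:Sun 1766:Mon✓ 1767:Tue✓ 1768:Thu 1769:Fri 1770:Sat 1771:Sun 1772:Tue✓ 1773:Wed 1774:Thu 1775:Fri 1776:Sun 1777:Mon✓ …(4 more)… 1782:Sun 1783:Mon✓ 1784:Wed 1785:Thu 1786:Fri 1787:Sat 1788:Mon✓ 1789:Tue✓ 1790:Wed 1791:Thu 1792:Sat 1793:Sun 1794:Mon✓ 1795:Tue✓ 1796:Thu
Years with five Tuesdays: 1766, 1767, 1772, 1777, 1778, 1783, 1788, 1789, 1794, 1795 → 10.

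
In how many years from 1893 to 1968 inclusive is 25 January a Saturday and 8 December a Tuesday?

4

Check each year's weekday for 25 January and 8 December:
  1893: Wed/Fri  1894: Thu/Sat  1895: Fri/Sun  1896: Sat/Tue ✓  1897: Mon/Wed  1898: Tue/Thu  1899: Wed/Fri  1900: Thu/Sat  1901: Fri/Sun  1902: Sat/Mon  1903: Sun/Tue  1904: Mon/Thu  1905: Wed/Fri  1906: Thu/Sat  …(48 more)…  1955: Tue/Thu  1956: Wed/Sat  1957: Fri/Sun  1958: Sat/Mon  1959: Sun/Tue  1960: Mon/Thu  1961: Wed/Fri  1962: Thu/Sat  1963: Fri/Sun  1964: Sat/Tue ✓  1965: Mon/Wed  1966: Tue/Thu  1967: Wed/Fri  1968: Thu/Sun
Both conditions hold in: 1896, 1908, 1936, 1964 — 4.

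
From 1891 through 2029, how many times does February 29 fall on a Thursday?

Leap years in 1891–2029: 34 of them.
Feb 29 weekday advances by 5 (mod 7) from one leap year to the next four years later (or differs when a century non-leap intervenes).
Leap-day weekdays: 1892:Mon 1896:Sat 1904:Mon 1908:Sat 1912:Thu✓ 1916:Tue 1920:Sun 1924:Fri 1928:Wed 1932:Mon 1936:Sat 1940:Thu✓ 1944:Tue …(8 more)… 1980:Fri 1984:Wed 1988:Mon 1992:Sat 1996:Thu✓ 2000:Tue 2004:Sun 2008:Fri 2012:Wed 2016:Mon 2020:Sat 2024:Thu✓ 2028:Tue
Thursday: 1912, 1940, 1968, 1996, 2024 → 5.

5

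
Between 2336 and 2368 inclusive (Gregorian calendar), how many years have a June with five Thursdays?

June has 30 days; it has five Thursdays when Thursday falls among the first (month-length − 28) days — i.e. when June 1 is one of Thursday/Wednesday.
June 1 by year: 2336:Mon 2337:Tue 2338:Wed✓ 2339:Thu✓ 2340:Sat 2341:Sun 2342:Mon 2343:Tue 2344:Thu✓ 2345:Fri 2346:Sat 2347:Sun 2348:Tue 2349:Wed✓ 2350:Thu✓ …(3 more)… 2354:Tue 2355:Wed✓ 2356:Fri 2357:Sat 2358:Sun 2359:Mon 2360:Wed✓ 2361:Thu✓ 2362:Fri 2363:Sat 2364:Mon 2365:Tue 2366:Wed✓ 2367:Thu✓ 2368:Sat
Years with five Thursdays: 2338, 2339, 2344, 2349, 2350, 2355, 2360, 2361, 2366, 2367 → 10.

10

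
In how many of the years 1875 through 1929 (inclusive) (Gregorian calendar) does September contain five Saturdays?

September has 30 days; it has five Saturdays when Saturday falls among the first (month-length − 28) days — i.e. when September 1 is one of Saturday/Friday.
September 1 by year: 1875:Wed 1876:Fri✓ 1877:Sat✓ 1878:Sun 1879:Mon 1880:Wed 1881:Thu 1882:Fri✓ 1883:Sat✓ 1884:Mon 1885:Tue 1886:Wed 1887:Thu 1888:Sat✓ 1889:Sun …(25 more)… 1915:Wed 1916:Fri✓ 1917:Sat✓ 1918:Sun 1919:Mon 1920:Wed 1921:Thu 1922:Fri✓ 1923:Sat✓ 1924:Mon 1925:Tue 1926:Wed 1927:Thu 1928:Sat✓ 1929:Sun
Years with five Saturdays: 1876, 1877, 1882, 1883, 1888, 1893, 1894, 1899, 1900, 1905, 1906, 1911, 1916, 1917, 1922, 1923, 1928 → 17.

17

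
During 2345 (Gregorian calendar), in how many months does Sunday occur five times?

A month of length L has five Sundays iff its first Sunday is on day ≤ L−28 (so day 1–3 in a 31-day month, 1–2 in a 30-day month, day 1 in a leap February).
Checking each month of 2345: Jan starts Mon (31d); Feb starts Thu (28d); Mar starts Thu (31d); Apr starts Sun (30d) ✓; May starts Tue (31d); Jun starts Fri (30d); Jul starts Sun (31d) ✓; Aug starts Wed (31d); Sep starts Sat (30d) ✓; Oct starts Mon (31d); Nov starts Thu (30d); Dec starts Sat (31d) ✓.
Five-Sunday months: April, July, September, December → 4.

4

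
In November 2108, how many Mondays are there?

November 2108 has 30 days and begins on Thursday.
The first Monday is November 5.
Mondays fall on 5, 12, 19, 26 — that's 4.

4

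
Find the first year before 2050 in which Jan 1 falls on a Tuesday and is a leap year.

2036

Jan 1 advances by 2 weekdays after a leap year and by 1 after a common year.
2050: Jan 1 is Saturday.
2049: Friday
2048: Wednesday (leap)
2047: Tuesday
2046: Monday
2045: Sunday
2044: Friday (leap)
2043: Thursday
2042: Wednesday
2041: Tuesday
2040: Sunday (leap)
2039: Saturday
2038: Friday
2037: Thursday
2036: Tuesday (leap)
2036 begins on a Tuesday and is a leap year.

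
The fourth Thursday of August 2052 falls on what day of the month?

22

August 1, 2052 is a Thursday, so the first Thursday is the 1st.
The fourth Thursday is 1 + 21 = 22.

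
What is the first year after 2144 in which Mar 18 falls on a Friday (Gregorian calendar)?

2146

From one year to the next, a fixed date's weekday advances by 1, or by 2 when a Feb 29 lies between the two dates.
2144: March 18 is Wednesday.
2145: Thursday (+1)
2146: Friday (+1)
Mar 18 falls on a Friday in 2146.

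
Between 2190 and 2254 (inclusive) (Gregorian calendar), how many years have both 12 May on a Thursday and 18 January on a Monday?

3

Check each year's weekday for 12 May and 18 January:
  2190: Wed/Mon  2191: Thu/Tue  2192: Sat/Wed  2193: Sun/Fri  2194: Mon/Sat  2195: Tue/Sun  2196: Thu/Mon ✓  2197: Fri/Wed  2198: Sat/Thu  2199: Sun/Fri  2200: Mon/Sat  2201: Tue/Sun  2202: Wed/Mon  2203: Thu/Tue  …(37 more)…  2241: Wed/Mon  2242: Thu/Tue  2243: Fri/Wed  2244: Sun/Thu  2245: Mon/Sat  2246: Tue/Sun  2247: Wed/Mon  2248: Fri/Tue  2249: Sat/Thu  2250: Sun/Fri  2251: Mon/Sat  2252: Wed/Sun  2253: Thu/Tue  2254: Fri/Wed
Both conditions hold in: 2196, 2208, 2236 — 3.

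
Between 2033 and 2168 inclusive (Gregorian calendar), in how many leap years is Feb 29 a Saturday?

4

Leap years in 2033–2168: 33 of them.
Feb 29 weekday advances by 5 (mod 7) from one leap year to the next four years later (or differs when a century non-leap intervenes).
Leap-day weekdays: 2036:Fri 2040:Wed 2044:Mon 2048:Sat✓ 2052:Thu 2056:Tue 2060:Sun 2064:Fri 2068:Wed 2072:Mon 2076:Sat✓ 2080:Thu 2084:Tue …(7 more)… 2120:Thu 2124:Tue 2128:Sun 2132:Fri 2136:Wed 2140:Mon 2144:Sat✓ 2148:Thu 2152:Tue 2156:Sun 2160:Fri 2164:Wed 2168:Mon
Saturday: 2048, 2076, 2116, 2144 → 4.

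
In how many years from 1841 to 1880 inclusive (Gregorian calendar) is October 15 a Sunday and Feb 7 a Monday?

2

Check each year's weekday for October 15 and Feb 7:
  1841: Fri/Sun  1842: Sat/Mon  1843: Sun/Tue  1844: Tue/Wed  1845: Wed/Fri  1846: Thu/Sat  1847: Fri/Sun  1848: Sun/Mon ✓  1849: Mon/Wed  1850: Tue/Thu  1851: Wed/Fri  1852: Fri/Sat  1853: Sat/Mon  1854: Sun/Tue  …(12 more)…  1867: Tue/Thu  1868: Thu/Fri  1869: Fri/Sun  1870: Sat/Mon  1871: Sun/Tue  1872: Tue/Wed  1873: Wed/Fri  1874: Thu/Sat  1875: Fri/Sun  1876: Sun/Mon ✓  1877: Mon/Wed  1878: Tue/Thu  1879: Wed/Fri  1880: Fri/Sat
Both conditions hold in: 1848, 1876 — 2.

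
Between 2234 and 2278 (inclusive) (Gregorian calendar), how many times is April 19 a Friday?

7

Track April 19's weekday year by year (advancing +1, or +2 across a Feb 29):
  2234: Sat  2235: Sun (+1)  2236: Tue (+2)  2237: Wed (+1)  2238: Thu (+1)
  2239: Fri (+1) ✓  2240: Sun (+2)  2241: Mon (+1)  2242: Tue (+1)  2243: Wed (+1)
  2244: Fri (+2) ✓  2245: Sat (+1)  2246: Sun (+1)  2247: Mon (+1)  … (17 more years) …
  2265: Wed (+1)  2266: Thu (+1)  2267: Fri (+1) ✓  2268: Sun (+2)  2269: Mon (+1)
  2270: Tue (+1)  2271: Wed (+1)  2272: Fri (+2) ✓  2273: Sat (+1)  2274: Sun (+1)
  2275: Mon (+1)  2276: Wed (+2)  2277: Thu (+1)  2278: Fri (+1) ✓
Friday years: 2239, 2244, 2250, 2261, 2267, 2272, 2278 — 7 in total.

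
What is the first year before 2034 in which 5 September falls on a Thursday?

From one year to the next, a fixed date's weekday advances by 1, or by 2 when a Feb 29 lies between the two dates.
2034: September 5 is Tuesday.
2033: Monday (−1)
2032: Sunday (−1)
2031: Friday (−2)
2030: Thursday (−1)
5 September falls on a Thursday in 2030.

2030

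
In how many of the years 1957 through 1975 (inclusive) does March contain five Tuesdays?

7

March has 31 days; it has five Tuesdays when Tuesday falls among the first (month-length − 28) days — i.e. when March 1 is one of Tuesday/Monday/Sunday.
March 1 by year: 1957:Fri 1958:Sat 1959:Sun✓ 1960:Tue✓ 1961:Wed 1962:Thu 1963:Fri 1964:Sun✓ 1965:Mon✓ 1966:Tue✓ 1967:Wed 1968:Fri 1969:Sat 1970:Sun✓ 1971:Mon✓ 1972:Wed 1973:Thu 1974:Fri 1975:Sat
Years with five Tuesdays: 1959, 1960, 1964, 1965, 1966, 1970, 1971 → 7.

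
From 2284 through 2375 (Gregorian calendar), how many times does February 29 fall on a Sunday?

Leap years in 2284–2375: 22 of them.
Feb 29 weekday advances by 5 (mod 7) from one leap year to the next four years later (or differs when a century non-leap intervenes).
Leap-day weekdays: 2284:Fri 2288:Wed 2292:Mon 2296:Sat 2304:Mon 2308:Sat 2312:Thu 2316:Tue 2320:Sun✓ 2324:Fri 2328:Wed 2332:Mon 2336:Sat 2340:Thu 2344:Tue 2348:Sun✓ 2352:Fri 2356:Wed 2360:Mon 2364:Sat 2368:Thu 2372:Tue
Sunday: 2320, 2348 → 2.

2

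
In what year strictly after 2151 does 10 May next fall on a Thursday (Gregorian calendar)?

From one year to the next, a fixed date's weekday advances by 1, or by 2 when a Feb 29 lies between the two dates.
2151: May 10 is Monday.
2152: Wednesday (+2)
2153: Thursday (+1)
10 May falls on a Thursday in 2153.

2153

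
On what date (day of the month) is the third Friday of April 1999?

16

April 1, 1999 is a Thursday, so the first Friday is the 2nd.
The third Friday is 2 + 14 = 16.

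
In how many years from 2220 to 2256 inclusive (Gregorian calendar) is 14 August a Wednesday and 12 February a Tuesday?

4

Check each year's weekday for 14 August and 12 February:
  2220: Mon/Sat  2221: Tue/Mon  2222: Wed/Tue ✓  2223: Thu/Wed  2224: Sat/Thu  2225: Sun/Sat  2226: Mon/Sun  2227: Tue/Mon  2228: Thu/Tue  2229: Fri/Thu  2230: Sat/Fri  2231: Sun/Sat  2232: Tue/Sun  2233: Wed/Tue ✓  …(9 more)…  2243: Mon/Sun  2244: Wed/Mon  2245: Thu/Wed  2246: Fri/Thu  2247: Sat/Fri  2248: Mon/Sat  2249: Tue/Mon  2250: Wed/Tue ✓  2251: Thu/Wed  2252: Sat/Thu  2253: Sun/Sat  2254: Mon/Sun  2255: Tue/Mon  2256: Thu/Tue
Both conditions hold in: 2222, 2233, 2239, 2250 — 4.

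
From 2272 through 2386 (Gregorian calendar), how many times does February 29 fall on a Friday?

4

Leap years in 2272–2386: 28 of them.
Feb 29 weekday advances by 5 (mod 7) from one leap year to the next four years later (or differs when a century non-leap intervenes).
Leap-day weekdays: 2272:Thu 2276:Tue 2280:Sun 2284:Fri✓ 2288:Wed 2292:Mon 2296:Sat 2304:Mon 2308:Sat 2312:Thu 2316:Tue 2320:Sun 2324:Fri✓ 2328:Wed 2332:Mon 2336:Sat 2340:Thu 2344:Tue 2348:Sun 2352:Fri✓ 2356:Wed 2360:Mon 2364:Sat 2368:Thu 2372:Tue 2376:Sun 2380:Fri✓ 2384:Wed
Friday: 2284, 2324, 2352, 2380 → 4.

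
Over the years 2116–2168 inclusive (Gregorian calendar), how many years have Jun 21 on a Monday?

Track Jun 21's weekday year by year (advancing +1, or +2 across a Feb 29):
  2116: Sun  2117: Mon (+1) ✓  2118: Tue (+1)  2119: Wed (+1)  2120: Fri (+2)
  2121: Sat (+1)  2122: Sun (+1)  2123: Mon (+1) ✓  2124: Wed (+2)  2125: Thu (+1)
  2126: Fri (+1)  2127: Sat (+1)  2128: Mon (+2) ✓  2129: Tue (+1)  … (25 more years) …
  2155: Sat (+1)  2156: Mon (+2) ✓  2157: Tue (+1)  2158: Wed (+1)  2159: Thu (+1)
  2160: Sat (+2)  2161: Sun (+1)  2162: Mon (+1) ✓  2163: Tue (+1)  2164: Thu (+2)
  2165: Fri (+1)  2166: Sat (+1)  2167: Sun (+1)  2168: Tue (+2)
Monday years: 2117, 2123, 2128, 2134, 2145, 2151, 2156, 2162 — 8 in total.

8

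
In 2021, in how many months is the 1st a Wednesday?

Check the 1st of each month of 2021: Jan 1: Fri, Feb 1: Mon, Mar 1: Mon, Apr 1: Thu, May 1: Sat, Jun 1: Tue, Jul 1: Thu, Aug 1: Sun, Sep 1: Wed, Oct 1: Fri, Nov 1: Mon, Dec 1: Wed.
Wednesday occurs in September, December — 2 months.

2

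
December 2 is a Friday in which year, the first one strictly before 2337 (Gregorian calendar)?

2332

From one year to the next, a fixed date's weekday advances by 1, or by 2 when a Feb 29 lies between the two dates.
2337: December 2 is Thursday.
2336: Wednesday (−1)
2335: Monday (−2)
2334: Sunday (−1)
2333: Saturday (−1)
2332: Friday (−1)
December 2 falls on a Friday in 2332.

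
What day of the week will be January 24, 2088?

Saturday

January 1, 2088 is a Thursday.
January 24 is day 24 of the year, i.e. 23 days after Jan 1.
23 mod 7 = 2, so advance 2 weekdays from Thursday: Saturday.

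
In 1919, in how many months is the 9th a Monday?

1

Check the 9th of each month of 1919: Jan 9: Thu, Feb 9: Sun, Mar 9: Sun, Apr 9: Wed, May 9: Fri, Jun 9: Mon, Jul 9: Wed, Aug 9: Sat, Sep 9: Tue, Oct 9: Thu, Nov 9: Sun, Dec 9: Tue.
Monday occurs in June — 1 month.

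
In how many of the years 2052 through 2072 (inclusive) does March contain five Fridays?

8

March has 31 days; it has five Fridays when Friday falls among the first (month-length − 28) days — i.e. when March 1 is one of Friday/Thursday/Wednesday.
March 1 by year: 2052:Fri✓ 2053:Sat 2054:Sun 2055:Mon 2056:Wed✓ 2057:Thu✓ 2058:Fri✓ 2059:Sat 2060:Mon 2061:Tue 2062:Wed✓ 2063:Thu✓ 2064:Sat 2065:Sun 2066:Mon 2067:Tue 2068:Thu✓ 2069:Fri✓ 2070:Sat 2071:Sun 2072:Tue
Years with five Fridays: 2052, 2056, 2057, 2058, 2062, 2063, 2068, 2069 → 8.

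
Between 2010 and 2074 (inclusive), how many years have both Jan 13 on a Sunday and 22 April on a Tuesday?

Check each year's weekday for Jan 13 and 22 April:
  2010: Wed/Thu  2011: Thu/Fri  2012: Fri/Sun  2013: Sun/Mon  2014: Mon/Tue  2015: Tue/Wed  2016: Wed/Fri  2017: Fri/Sat  2018: Sat/Sun  2019: Sun/Mon  2020: Mon/Wed  2021: Wed/Thu  2022: Thu/Fri  2023: Fri/Sat  …(37 more)…  2061: Thu/Fri  2062: Fri/Sat  2063: Sat/Sun  2064: Sun/Tue ✓  2065: Tue/Wed  2066: Wed/Thu  2067: Thu/Fri  2068: Fri/Sun  2069: Sun/Mon  2070: Mon/Tue  2071: Tue/Wed  2072: Wed/Fri  2073: Fri/Sat  2074: Sat/Sun
Both conditions hold in: 2036, 2064 — 2.

2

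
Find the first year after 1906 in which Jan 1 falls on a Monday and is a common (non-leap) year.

1917

Jan 1 advances by 2 weekdays after a leap year and by 1 after a common year.
1906: Jan 1 is Monday.
1907: Tuesday
1908: Wednesday (leap)
1909: Friday
1910: Saturday
1911: Sunday
1912: Monday (leap)
1913: Wednesday
1914: Thursday
1915: Friday
1916: Saturday (leap)
1917: Monday
1917 begins on a Monday and is a common year.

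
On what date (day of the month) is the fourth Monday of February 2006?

February 1, 2006 is a Wednesday, so the first Monday is the 6th.
The fourth Monday is 6 + 21 = 27.

27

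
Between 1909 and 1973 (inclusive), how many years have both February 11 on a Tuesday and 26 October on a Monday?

Check each year's weekday for February 11 and 26 October:
  1909: Thu/Tue  1910: Fri/Wed  1911: Sat/Thu  1912: Sun/Sat  1913: Tue/Sun  1914: Wed/Mon  1915: Thu/Tue  1916: Fri/Thu  1917: Sun/Fri  1918: Mon/Sat  1919: Tue/Sun  1920: Wed/Tue  1921: Fri/Wed  1922: Sat/Thu  …(37 more)…  1960: Thu/Wed  1961: Sat/Thu  1962: Sun/Fri  1963: Mon/Sat  1964: Tue/Mon ✓  1965: Thu/Tue  1966: Fri/Wed  1967: Sat/Thu  1968: Sun/Sat  1969: Tue/Sun  1970: Wed/Mon  1971: Thu/Tue  1972: Fri/Thu  1973: Sun/Fri
Both conditions hold in: 1936, 1964 — 2.

2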